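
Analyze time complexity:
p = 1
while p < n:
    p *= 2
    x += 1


Per nesting level: O(log n) = O(log n)
Complexity: O(log n)


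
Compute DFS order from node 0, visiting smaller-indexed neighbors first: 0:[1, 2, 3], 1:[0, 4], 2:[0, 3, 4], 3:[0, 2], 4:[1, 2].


DFS stack-based: start with [0]
Visit order: [0, 1, 4, 2, 3]


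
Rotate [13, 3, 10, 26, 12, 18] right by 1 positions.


Right rotate by 1: [18, 13, 3, 10, 26, 12]


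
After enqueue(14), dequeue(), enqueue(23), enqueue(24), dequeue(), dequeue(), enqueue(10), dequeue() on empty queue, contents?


enqueue(14) -> [14]
dequeue() returns 14 -> []
enqueue(23) -> [23]
enqueue(24) -> [23, 24]
dequeue() returns 23 -> [24]
dequeue() returns 24 -> []
enqueue(10) -> [10]
dequeue() returns 10 -> []
Final queue (front to back): []


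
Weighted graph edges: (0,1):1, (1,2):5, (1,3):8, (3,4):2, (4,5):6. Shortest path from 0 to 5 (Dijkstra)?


Dijkstra from 0:
Distances: {0: 0, 1: 1, 2: 6, 3: 9, 4: 11, 5: 17}
Shortest distance to 5 = 17, path = [0, 1, 3, 4, 5]


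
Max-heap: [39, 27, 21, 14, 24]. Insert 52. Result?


Append 52: [39, 27, 21, 14, 24, 52]
Bubble up: swap idx 5(52) with idx 2(21); swap idx 2(52) with idx 0(39)
Result: [52, 27, 39, 14, 24, 21]


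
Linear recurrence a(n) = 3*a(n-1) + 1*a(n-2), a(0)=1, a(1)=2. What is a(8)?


Build bottom-up:
...a(6)=829, a(7)=2738, a(8)=3*2738+1*829=9043


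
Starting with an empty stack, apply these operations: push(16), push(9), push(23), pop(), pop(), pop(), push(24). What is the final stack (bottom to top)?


push(16) -> [16]
push(9) -> [16, 9]
push(23) -> [16, 9, 23]
pop() returns 23 -> [16, 9]
pop() returns 9 -> [16]
pop() returns 16 -> []
push(24) -> [24]
Final stack (bottom to top): [24]


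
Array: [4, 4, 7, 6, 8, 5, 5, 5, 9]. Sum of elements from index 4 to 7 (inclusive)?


Prefix sums: [0, 4, 8, 15, 21, 29, 34, 39, 44, 53]
Sum[4..7] = prefix[8] - prefix[4] = 44 - 21 = 23


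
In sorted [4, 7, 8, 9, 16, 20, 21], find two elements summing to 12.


Two pointers: lo=0, hi=6
Found pair: (4, 8) summing to 12


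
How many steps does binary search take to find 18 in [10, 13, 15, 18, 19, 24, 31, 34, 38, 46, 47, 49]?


Search for 18:
[0,11] mid=5 arr[5]=24
[0,4] mid=2 arr[2]=15
[3,4] mid=3 arr[3]=18
Total: 3 comparisons


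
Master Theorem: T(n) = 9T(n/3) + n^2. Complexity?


a=9, b=3, c=2. log_3(9)=2 = c=2. Case 2: O(n^c log n) = O(n^2 log n)
Complexity: O(n^2 log n)


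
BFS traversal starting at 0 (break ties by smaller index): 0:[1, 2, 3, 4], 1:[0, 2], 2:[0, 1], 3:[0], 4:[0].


BFS queue: start with [0]
Visit order: [0, 1, 2, 3, 4]


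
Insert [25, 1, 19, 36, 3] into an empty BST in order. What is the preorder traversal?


Root = 25; build tree by BST insertion.
Preorder traversal: [25, 1, 19, 3, 36]


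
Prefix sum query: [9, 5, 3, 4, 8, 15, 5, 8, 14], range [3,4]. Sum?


Prefix sums: [0, 9, 14, 17, 21, 29, 44, 49, 57, 71]
Sum[3..4] = prefix[5] - prefix[3] = 29 - 17 = 12


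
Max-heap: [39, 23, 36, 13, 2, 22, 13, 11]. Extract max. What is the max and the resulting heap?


Max = 39
Replace root with last, heapify down
Resulting heap: [36, 23, 22, 13, 2, 11, 13]


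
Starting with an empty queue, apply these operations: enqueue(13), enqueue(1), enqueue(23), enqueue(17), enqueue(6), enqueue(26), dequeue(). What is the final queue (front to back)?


enqueue(13) -> [13]
enqueue(1) -> [13, 1]
enqueue(23) -> [13, 1, 23]
enqueue(17) -> [13, 1, 23, 17]
enqueue(6) -> [13, 1, 23, 17, 6]
enqueue(26) -> [13, 1, 23, 17, 6, 26]
dequeue() returns 13 -> [1, 23, 17, 6, 26]
Final queue (front to back): [1, 23, 17, 6, 26]


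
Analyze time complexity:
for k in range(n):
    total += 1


Per nesting level: O(n) = O(n)
Complexity: O(n)


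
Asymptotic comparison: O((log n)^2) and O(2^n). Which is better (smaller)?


polylogarithmic grows slower than exponential
O((log n)^2) is asymptotically smaller; O(2^n) grows faster


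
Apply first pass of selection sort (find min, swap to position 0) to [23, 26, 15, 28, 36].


After one pass: [15, 26, 23, 28, 36]


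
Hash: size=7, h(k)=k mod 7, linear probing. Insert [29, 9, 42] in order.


Insertions: 29->slot 1; 9->slot 2; 42->slot 0
Table: [42, 29, 9, None, None, None, None]


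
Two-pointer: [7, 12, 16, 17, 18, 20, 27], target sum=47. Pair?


Two pointers: lo=0, hi=6
Found pair: (20, 27) summing to 47


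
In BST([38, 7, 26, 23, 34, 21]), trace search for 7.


BST root = 38
Search for 7: compare at each node
Path: [38, 7]


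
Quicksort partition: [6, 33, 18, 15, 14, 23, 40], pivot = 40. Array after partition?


Elements <= 40 go left of pivot.
Result: [6, 33, 18, 15, 14, 23, 40], pivot at index 6


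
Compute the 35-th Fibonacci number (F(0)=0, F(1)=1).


F(n)=F(n-1)+F(n-2)
...F(33)=3524578, F(34)=5702887, F(35)=9227465


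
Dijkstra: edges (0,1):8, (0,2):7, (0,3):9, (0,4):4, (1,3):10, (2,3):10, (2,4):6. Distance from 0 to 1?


Dijkstra from 0:
Distances: {0: 0, 1: 8, 2: 7, 3: 9, 4: 4}
Shortest distance to 1 = 8, path = [0, 1]


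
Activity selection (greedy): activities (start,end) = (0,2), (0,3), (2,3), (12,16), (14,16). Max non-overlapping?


Greedy: pick earliest-ending, then skip overlaps.
Selected (3 activities): [(0, 2), (2, 3), (12, 16)]


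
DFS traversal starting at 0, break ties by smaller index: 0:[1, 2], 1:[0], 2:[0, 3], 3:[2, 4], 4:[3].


DFS stack-based: start with [0]
Visit order: [0, 1, 2, 3, 4]


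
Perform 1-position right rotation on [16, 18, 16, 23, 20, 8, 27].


Right rotate by 1: [27, 16, 18, 16, 23, 20, 8]


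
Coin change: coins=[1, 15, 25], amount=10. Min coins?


dp[0]=0; dp[i]=1+min(dp[i-c] for c in coins)
...dp[5]=5, dp[6]=6, dp[7]=7, dp[8]=8, dp[9]=9, dp[10]=10
Minimum coins for 10 = 10


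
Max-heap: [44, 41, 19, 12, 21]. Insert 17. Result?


Append 17: [44, 41, 19, 12, 21, 17]
Bubble up: no swaps needed
Result: [44, 41, 19, 12, 21, 17]


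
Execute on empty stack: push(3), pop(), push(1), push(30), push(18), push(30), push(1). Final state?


push(3) -> [3]
pop() returns 3 -> []
push(1) -> [1]
push(30) -> [1, 30]
push(18) -> [1, 30, 18]
push(30) -> [1, 30, 18, 30]
push(1) -> [1, 30, 18, 30, 1]
Final stack (bottom to top): [1, 30, 18, 30, 1]


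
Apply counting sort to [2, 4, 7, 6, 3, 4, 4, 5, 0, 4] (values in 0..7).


Count array: [1, 0, 1, 1, 4, 1, 1, 1]
Reconstruct: [0, 2, 3, 4, 4, 4, 4, 5, 6, 7]


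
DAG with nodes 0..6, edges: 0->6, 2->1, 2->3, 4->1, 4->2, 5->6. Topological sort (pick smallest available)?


Kahn's algorithm, process smallest node first
Order: [0, 4, 2, 1, 3, 5, 6]


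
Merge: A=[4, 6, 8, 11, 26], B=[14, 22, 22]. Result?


Compare heads, take smaller each step.
Merged: [4, 6, 8, 11, 14, 22, 22, 26]


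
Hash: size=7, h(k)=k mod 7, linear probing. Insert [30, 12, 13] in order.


Insertions: 30->slot 2; 12->slot 5; 13->slot 6
Table: [None, None, 30, None, None, 12, 13]


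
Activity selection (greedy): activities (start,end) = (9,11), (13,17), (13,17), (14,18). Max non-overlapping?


Greedy: pick earliest-ending, then skip overlaps.
Selected (2 activities): [(9, 11), (13, 17)]


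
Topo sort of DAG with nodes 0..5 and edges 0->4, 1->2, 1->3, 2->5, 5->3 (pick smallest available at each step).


Kahn's algorithm, process smallest node first
Order: [0, 1, 2, 4, 5, 3]


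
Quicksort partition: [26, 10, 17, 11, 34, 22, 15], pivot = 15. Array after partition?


Elements <= 15 go left of pivot.
Result: [10, 11, 15, 26, 34, 22, 17], pivot at index 2


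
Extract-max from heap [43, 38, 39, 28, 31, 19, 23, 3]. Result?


Max = 43
Replace root with last, heapify down
Resulting heap: [39, 38, 23, 28, 31, 19, 3]


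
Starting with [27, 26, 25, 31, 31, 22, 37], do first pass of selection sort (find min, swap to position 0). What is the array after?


After one pass: [22, 26, 25, 31, 31, 27, 37]


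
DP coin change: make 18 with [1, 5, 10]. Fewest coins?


dp[0]=0; dp[i]=1+min(dp[i-c] for c in coins)
...dp[13]=4, dp[14]=5, dp[15]=2, dp[16]=3, dp[17]=4, dp[18]=5
Minimum coins for 18 = 5


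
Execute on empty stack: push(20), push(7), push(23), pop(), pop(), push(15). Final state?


push(20) -> [20]
push(7) -> [20, 7]
push(23) -> [20, 7, 23]
pop() returns 23 -> [20, 7]
pop() returns 7 -> [20]
push(15) -> [20, 15]
Final stack (bottom to top): [20, 15]


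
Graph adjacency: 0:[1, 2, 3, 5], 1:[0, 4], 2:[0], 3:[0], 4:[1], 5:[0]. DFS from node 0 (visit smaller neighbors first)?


DFS stack-based: start with [0]
Visit order: [0, 1, 4, 2, 3, 5]


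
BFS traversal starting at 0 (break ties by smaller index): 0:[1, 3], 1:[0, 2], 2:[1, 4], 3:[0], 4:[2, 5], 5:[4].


BFS queue: start with [0]
Visit order: [0, 1, 3, 2, 4, 5]


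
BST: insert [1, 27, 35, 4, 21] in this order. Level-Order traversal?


Root = 1; build tree by BST insertion.
Level-Order traversal: [1, 27, 4, 35, 21]


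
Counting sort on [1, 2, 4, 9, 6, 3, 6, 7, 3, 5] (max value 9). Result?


Count array: [0, 1, 1, 2, 1, 1, 2, 1, 0, 1]
Reconstruct: [1, 2, 3, 3, 4, 5, 6, 6, 7, 9]


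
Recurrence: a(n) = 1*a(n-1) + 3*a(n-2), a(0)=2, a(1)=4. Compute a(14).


Build bottom-up:
...a(12)=40738, a(13)=93796, a(14)=1*93796+3*40738=216010


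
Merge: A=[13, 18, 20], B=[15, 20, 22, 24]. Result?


Compare heads, take smaller each step.
Merged: [13, 15, 18, 20, 20, 22, 24]


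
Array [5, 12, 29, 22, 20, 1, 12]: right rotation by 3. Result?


Right rotate by 3: [20, 1, 12, 5, 12, 29, 22]


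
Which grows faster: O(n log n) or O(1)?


constant grows slower than linearithmic
O(1) is asymptotically smaller; O(n log n) grows faster


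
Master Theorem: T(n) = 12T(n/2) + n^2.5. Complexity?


a=12, b=2, c=2.5. log_2(12)=3.585 > c=2.5. Case 1: O(n^log_b(a)) = O(n^3.585)
Complexity: O(n^3.585)


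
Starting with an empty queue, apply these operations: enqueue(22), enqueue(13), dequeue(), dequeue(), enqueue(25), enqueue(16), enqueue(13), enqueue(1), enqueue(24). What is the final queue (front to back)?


enqueue(22) -> [22]
enqueue(13) -> [22, 13]
dequeue() returns 22 -> [13]
dequeue() returns 13 -> []
enqueue(25) -> [25]
enqueue(16) -> [25, 16]
enqueue(13) -> [25, 16, 13]
enqueue(1) -> [25, 16, 13, 1]
enqueue(24) -> [25, 16, 13, 1, 24]
Final queue (front to back): [25, 16, 13, 1, 24]


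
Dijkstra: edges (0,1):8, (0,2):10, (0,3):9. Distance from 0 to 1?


Dijkstra from 0:
Distances: {0: 0, 1: 8, 2: 10, 3: 9}
Shortest distance to 1 = 8, path = [0, 1]


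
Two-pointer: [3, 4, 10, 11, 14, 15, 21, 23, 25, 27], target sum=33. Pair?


Two pointers: lo=0, hi=9
Found pair: (10, 23) summing to 33


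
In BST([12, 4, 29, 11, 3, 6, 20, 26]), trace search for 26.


BST root = 12
Search for 26: compare at each node
Path: [12, 29, 20, 26]


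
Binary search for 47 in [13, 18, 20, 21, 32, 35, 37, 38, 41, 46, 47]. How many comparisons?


Search for 47:
[0,10] mid=5 arr[5]=35
[6,10] mid=8 arr[8]=41
[9,10] mid=9 arr[9]=46
[10,10] mid=10 arr[10]=47
Total: 4 comparisons


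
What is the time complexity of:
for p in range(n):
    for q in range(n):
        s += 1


Per nesting level: O(n) * O(n) = O(n^2)
Complexity: O(n^2)


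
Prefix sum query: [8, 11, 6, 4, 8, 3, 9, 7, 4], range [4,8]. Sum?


Prefix sums: [0, 8, 19, 25, 29, 37, 40, 49, 56, 60]
Sum[4..8] = prefix[9] - prefix[4] = 60 - 29 = 31


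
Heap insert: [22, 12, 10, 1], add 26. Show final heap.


Append 26: [22, 12, 10, 1, 26]
Bubble up: swap idx 4(26) with idx 1(12); swap idx 1(26) with idx 0(22)
Result: [26, 22, 10, 1, 12]


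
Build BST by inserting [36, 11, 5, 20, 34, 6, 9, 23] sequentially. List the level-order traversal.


Root = 36; build tree by BST insertion.
Level-Order traversal: [36, 11, 5, 20, 6, 34, 9, 23]


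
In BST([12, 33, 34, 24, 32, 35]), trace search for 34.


BST root = 12
Search for 34: compare at each node
Path: [12, 33, 34]


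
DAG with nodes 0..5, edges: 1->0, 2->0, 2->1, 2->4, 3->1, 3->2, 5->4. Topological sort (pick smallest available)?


Kahn's algorithm, process smallest node first
Order: [3, 2, 1, 0, 5, 4]


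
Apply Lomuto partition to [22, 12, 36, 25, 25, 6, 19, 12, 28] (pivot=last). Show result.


Elements <= 28 go left of pivot.
Result: [22, 12, 25, 25, 6, 19, 12, 28, 36], pivot at index 7


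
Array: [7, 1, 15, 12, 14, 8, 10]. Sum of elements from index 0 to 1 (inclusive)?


Prefix sums: [0, 7, 8, 23, 35, 49, 57, 67]
Sum[0..1] = prefix[2] - prefix[0] = 8 - 0 = 8


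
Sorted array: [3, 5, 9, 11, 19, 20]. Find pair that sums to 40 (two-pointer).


Two pointers: lo=0, hi=5
No pair sums to 40


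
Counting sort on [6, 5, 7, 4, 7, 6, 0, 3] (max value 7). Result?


Count array: [1, 0, 0, 1, 1, 1, 2, 2]
Reconstruct: [0, 3, 4, 5, 6, 6, 7, 7]


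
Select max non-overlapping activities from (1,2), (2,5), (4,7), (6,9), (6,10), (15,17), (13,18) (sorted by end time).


Greedy: pick earliest-ending, then skip overlaps.
Selected (4 activities): [(1, 2), (2, 5), (6, 9), (15, 17)]


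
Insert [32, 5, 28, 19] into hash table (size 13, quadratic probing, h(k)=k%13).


Insertions: 32->slot 6; 5->slot 5; 28->slot 2; 19->slot 7
Table: [None, None, 28, None, None, 5, 32, 19, None, None, None, None, None]


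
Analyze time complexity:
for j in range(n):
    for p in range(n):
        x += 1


Per nesting level: O(n) * O(n) = O(n^2)
Complexity: O(n^2)


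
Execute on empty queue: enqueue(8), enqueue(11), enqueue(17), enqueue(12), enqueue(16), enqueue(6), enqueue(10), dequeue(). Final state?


enqueue(8) -> [8]
enqueue(11) -> [8, 11]
enqueue(17) -> [8, 11, 17]
enqueue(12) -> [8, 11, 17, 12]
enqueue(16) -> [8, 11, 17, 12, 16]
enqueue(6) -> [8, 11, 17, 12, 16, 6]
enqueue(10) -> [8, 11, 17, 12, 16, 6, 10]
dequeue() returns 8 -> [11, 17, 12, 16, 6, 10]
Final queue (front to back): [11, 17, 12, 16, 6, 10]


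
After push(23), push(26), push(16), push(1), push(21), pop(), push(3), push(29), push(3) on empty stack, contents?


push(23) -> [23]
push(26) -> [23, 26]
push(16) -> [23, 26, 16]
push(1) -> [23, 26, 16, 1]
push(21) -> [23, 26, 16, 1, 21]
pop() returns 21 -> [23, 26, 16, 1]
push(3) -> [23, 26, 16, 1, 3]
push(29) -> [23, 26, 16, 1, 3, 29]
push(3) -> [23, 26, 16, 1, 3, 29, 3]
Final stack (bottom to top): [23, 26, 16, 1, 3, 29, 3]


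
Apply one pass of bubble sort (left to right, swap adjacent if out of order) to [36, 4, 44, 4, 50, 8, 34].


After one pass: [4, 36, 4, 44, 8, 34, 50]


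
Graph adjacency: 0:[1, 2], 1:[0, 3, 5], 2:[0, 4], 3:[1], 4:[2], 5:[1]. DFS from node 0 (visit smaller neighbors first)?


DFS stack-based: start with [0]
Visit order: [0, 1, 3, 5, 2, 4]


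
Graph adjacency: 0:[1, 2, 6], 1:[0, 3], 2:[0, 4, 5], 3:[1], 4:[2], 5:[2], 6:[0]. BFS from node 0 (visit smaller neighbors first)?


BFS queue: start with [0]
Visit order: [0, 1, 2, 6, 3, 4, 5]


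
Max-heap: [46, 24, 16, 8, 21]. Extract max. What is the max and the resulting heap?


Max = 46
Replace root with last, heapify down
Resulting heap: [24, 21, 16, 8]


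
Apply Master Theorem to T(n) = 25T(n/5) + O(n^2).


a=25, b=5, c=2. log_5(25)=2 = c=2. Case 2: O(n^c log n) = O(n^2 log n)
Complexity: O(n^2 log n)


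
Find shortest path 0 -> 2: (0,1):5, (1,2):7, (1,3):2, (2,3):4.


Dijkstra from 0:
Distances: {0: 0, 1: 5, 2: 11, 3: 7}
Shortest distance to 2 = 11, path = [0, 1, 3, 2]


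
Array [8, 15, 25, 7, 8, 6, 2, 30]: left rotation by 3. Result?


Left rotate by 3: [7, 8, 6, 2, 30, 8, 15, 25]


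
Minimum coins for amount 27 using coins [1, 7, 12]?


dp[0]=0; dp[i]=1+min(dp[i-c] for c in coins)
...dp[22]=4, dp[23]=5, dp[24]=2, dp[25]=3, dp[26]=3, dp[27]=4
Minimum coins for 27 = 4


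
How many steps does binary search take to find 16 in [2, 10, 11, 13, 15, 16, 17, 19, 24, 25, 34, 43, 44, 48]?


Search for 16:
[0,13] mid=6 arr[6]=17
[0,5] mid=2 arr[2]=11
[3,5] mid=4 arr[4]=15
[5,5] mid=5 arr[5]=16
Total: 4 comparisons


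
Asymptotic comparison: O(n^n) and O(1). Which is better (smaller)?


constant grows slower than n^n
O(1) is asymptotically smaller; O(n^n) grows faster


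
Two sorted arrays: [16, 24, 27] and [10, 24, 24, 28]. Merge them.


Compare heads, take smaller each step.
Merged: [10, 16, 24, 24, 24, 27, 28]


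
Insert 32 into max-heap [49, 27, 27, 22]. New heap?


Append 32: [49, 27, 27, 22, 32]
Bubble up: swap idx 4(32) with idx 1(27)
Result: [49, 32, 27, 22, 27]


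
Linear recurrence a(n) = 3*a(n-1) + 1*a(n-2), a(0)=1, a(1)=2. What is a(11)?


Build bottom-up:
...a(9)=29867, a(10)=98644, a(11)=3*98644+1*29867=325799


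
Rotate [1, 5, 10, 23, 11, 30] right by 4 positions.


Right rotate by 4: [10, 23, 11, 30, 1, 5]


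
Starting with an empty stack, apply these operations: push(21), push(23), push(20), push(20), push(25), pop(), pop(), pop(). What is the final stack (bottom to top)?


push(21) -> [21]
push(23) -> [21, 23]
push(20) -> [21, 23, 20]
push(20) -> [21, 23, 20, 20]
push(25) -> [21, 23, 20, 20, 25]
pop() returns 25 -> [21, 23, 20, 20]
pop() returns 20 -> [21, 23, 20]
pop() returns 20 -> [21, 23]
Final stack (bottom to top): [21, 23]


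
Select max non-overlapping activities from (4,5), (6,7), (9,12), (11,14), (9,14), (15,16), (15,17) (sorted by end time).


Greedy: pick earliest-ending, then skip overlaps.
Selected (4 activities): [(4, 5), (6, 7), (9, 12), (15, 16)]


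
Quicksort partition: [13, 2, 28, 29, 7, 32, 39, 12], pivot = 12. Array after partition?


Elements <= 12 go left of pivot.
Result: [2, 7, 12, 29, 13, 32, 39, 28], pivot at index 2


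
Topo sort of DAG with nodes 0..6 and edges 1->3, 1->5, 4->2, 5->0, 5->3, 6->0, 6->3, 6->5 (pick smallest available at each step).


Kahn's algorithm, process smallest node first
Order: [1, 4, 2, 6, 5, 0, 3]


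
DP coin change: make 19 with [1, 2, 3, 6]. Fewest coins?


dp[0]=0; dp[i]=1+min(dp[i-c] for c in coins)
...dp[14]=3, dp[15]=3, dp[16]=4, dp[17]=4, dp[18]=3, dp[19]=4
Minimum coins for 19 = 4


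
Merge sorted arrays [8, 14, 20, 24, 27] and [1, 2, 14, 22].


Compare heads, take smaller each step.
Merged: [1, 2, 8, 14, 14, 20, 22, 24, 27]


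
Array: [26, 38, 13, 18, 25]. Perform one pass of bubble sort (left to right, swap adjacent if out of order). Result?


After one pass: [26, 13, 18, 25, 38]


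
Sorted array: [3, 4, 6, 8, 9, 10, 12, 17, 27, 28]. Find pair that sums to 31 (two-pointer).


Two pointers: lo=0, hi=9
Found pair: (3, 28) summing to 31


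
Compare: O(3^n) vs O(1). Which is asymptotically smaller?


constant grows slower than exponential (base 3)
O(1) is asymptotically smaller; O(3^n) grows faster


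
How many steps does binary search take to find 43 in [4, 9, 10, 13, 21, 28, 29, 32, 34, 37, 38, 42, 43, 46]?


Search for 43:
[0,13] mid=6 arr[6]=29
[7,13] mid=10 arr[10]=38
[11,13] mid=12 arr[12]=43
Total: 3 comparisons


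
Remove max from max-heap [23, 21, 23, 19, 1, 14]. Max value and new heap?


Max = 23
Replace root with last, heapify down
Resulting heap: [23, 21, 14, 19, 1]


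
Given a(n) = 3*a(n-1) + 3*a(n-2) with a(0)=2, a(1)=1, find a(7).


Build bottom-up:
...a(5)=441, a(6)=1674, a(7)=3*1674+3*441=6345


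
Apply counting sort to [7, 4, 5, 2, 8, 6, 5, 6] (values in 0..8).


Count array: [0, 0, 1, 0, 1, 2, 2, 1, 1]
Reconstruct: [2, 4, 5, 5, 6, 6, 7, 8]


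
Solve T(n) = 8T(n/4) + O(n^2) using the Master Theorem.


a=8, b=4, c=2. log_4(8)=1.5 < c=2. Case 3: O(n^c) = O(n^2)
Complexity: O(n^2)


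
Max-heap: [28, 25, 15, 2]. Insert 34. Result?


Append 34: [28, 25, 15, 2, 34]
Bubble up: swap idx 4(34) with idx 1(25); swap idx 1(34) with idx 0(28)
Result: [34, 28, 15, 2, 25]


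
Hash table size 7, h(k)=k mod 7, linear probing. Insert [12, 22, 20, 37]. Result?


Insertions: 12->slot 5; 22->slot 1; 20->slot 6; 37->slot 2
Table: [None, 22, 37, None, None, 12, 20]


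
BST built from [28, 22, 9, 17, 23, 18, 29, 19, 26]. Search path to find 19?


BST root = 28
Search for 19: compare at each node
Path: [28, 22, 9, 17, 18, 19]


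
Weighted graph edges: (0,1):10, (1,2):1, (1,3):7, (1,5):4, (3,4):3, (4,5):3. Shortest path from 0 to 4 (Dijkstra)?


Dijkstra from 0:
Distances: {0: 0, 1: 10, 2: 11, 3: 17, 4: 17, 5: 14}
Shortest distance to 4 = 17, path = [0, 1, 5, 4]


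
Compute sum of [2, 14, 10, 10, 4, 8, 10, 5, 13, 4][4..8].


Prefix sums: [0, 2, 16, 26, 36, 40, 48, 58, 63, 76, 80]
Sum[4..8] = prefix[9] - prefix[4] = 76 - 36 = 40


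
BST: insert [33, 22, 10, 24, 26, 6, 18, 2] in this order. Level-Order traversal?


Root = 33; build tree by BST insertion.
Level-Order traversal: [33, 22, 10, 24, 6, 18, 26, 2]


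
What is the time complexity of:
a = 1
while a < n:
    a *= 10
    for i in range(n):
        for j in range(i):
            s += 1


Per nesting level: O(log n) * O(n) * O(n) [triangular over i] = O(n^2 log n)
Complexity: O(n^2 log n)


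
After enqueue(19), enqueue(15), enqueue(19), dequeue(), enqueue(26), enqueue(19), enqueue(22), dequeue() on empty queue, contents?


enqueue(19) -> [19]
enqueue(15) -> [19, 15]
enqueue(19) -> [19, 15, 19]
dequeue() returns 19 -> [15, 19]
enqueue(26) -> [15, 19, 26]
enqueue(19) -> [15, 19, 26, 19]
enqueue(22) -> [15, 19, 26, 19, 22]
dequeue() returns 15 -> [19, 26, 19, 22]
Final queue (front to back): [19, 26, 19, 22]


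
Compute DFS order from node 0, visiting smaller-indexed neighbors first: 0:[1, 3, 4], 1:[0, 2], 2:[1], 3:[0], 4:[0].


DFS stack-based: start with [0]
Visit order: [0, 1, 2, 3, 4]


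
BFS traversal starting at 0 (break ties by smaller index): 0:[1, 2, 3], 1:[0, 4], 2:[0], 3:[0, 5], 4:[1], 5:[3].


BFS queue: start with [0]
Visit order: [0, 1, 2, 3, 4, 5]


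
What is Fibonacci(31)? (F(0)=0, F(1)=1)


F(n)=F(n-1)+F(n-2)
...F(29)=514229, F(30)=832040, F(31)=1346269


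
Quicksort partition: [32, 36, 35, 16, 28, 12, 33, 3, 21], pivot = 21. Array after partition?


Elements <= 21 go left of pivot.
Result: [16, 12, 3, 21, 28, 36, 33, 35, 32], pivot at index 3


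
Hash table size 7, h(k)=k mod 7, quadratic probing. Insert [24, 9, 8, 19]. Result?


Insertions: 24->slot 3; 9->slot 2; 8->slot 1; 19->slot 5
Table: [None, 8, 9, 24, None, 19, None]


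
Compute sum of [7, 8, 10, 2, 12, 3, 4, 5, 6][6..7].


Prefix sums: [0, 7, 15, 25, 27, 39, 42, 46, 51, 57]
Sum[6..7] = prefix[8] - prefix[6] = 51 - 42 = 9


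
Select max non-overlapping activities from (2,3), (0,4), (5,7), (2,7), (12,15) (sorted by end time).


Greedy: pick earliest-ending, then skip overlaps.
Selected (3 activities): [(2, 3), (5, 7), (12, 15)]


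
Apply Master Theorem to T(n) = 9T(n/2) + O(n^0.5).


a=9, b=2, c=0.5. log_2(9)=3.170 > c=0.5. Case 1: O(n^log_b(a)) = O(n^3.170)
Complexity: O(n^3.170)


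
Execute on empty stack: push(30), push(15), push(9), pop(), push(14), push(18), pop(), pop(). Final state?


push(30) -> [30]
push(15) -> [30, 15]
push(9) -> [30, 15, 9]
pop() returns 9 -> [30, 15]
push(14) -> [30, 15, 14]
push(18) -> [30, 15, 14, 18]
pop() returns 18 -> [30, 15, 14]
pop() returns 14 -> [30, 15]
Final stack (bottom to top): [30, 15]


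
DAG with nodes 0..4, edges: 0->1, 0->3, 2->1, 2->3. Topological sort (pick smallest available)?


Kahn's algorithm, process smallest node first
Order: [0, 2, 1, 3, 4]


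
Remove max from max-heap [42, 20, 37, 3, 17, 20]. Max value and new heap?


Max = 42
Replace root with last, heapify down
Resulting heap: [37, 20, 20, 3, 17]


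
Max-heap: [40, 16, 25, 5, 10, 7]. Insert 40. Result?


Append 40: [40, 16, 25, 5, 10, 7, 40]
Bubble up: swap idx 6(40) with idx 2(25)
Result: [40, 16, 40, 5, 10, 7, 25]


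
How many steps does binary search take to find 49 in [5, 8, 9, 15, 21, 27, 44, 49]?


Search for 49:
[0,7] mid=3 arr[3]=15
[4,7] mid=5 arr[5]=27
[6,7] mid=6 arr[6]=44
[7,7] mid=7 arr[7]=49
Total: 4 comparisons


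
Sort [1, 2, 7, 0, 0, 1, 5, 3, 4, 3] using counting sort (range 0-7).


Count array: [2, 2, 1, 2, 1, 1, 0, 1]
Reconstruct: [0, 0, 1, 1, 2, 3, 3, 4, 5, 7]


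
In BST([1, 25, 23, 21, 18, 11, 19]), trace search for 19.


BST root = 1
Search for 19: compare at each node
Path: [1, 25, 23, 21, 18, 19]


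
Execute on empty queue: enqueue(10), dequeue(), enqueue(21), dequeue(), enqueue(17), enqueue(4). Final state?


enqueue(10) -> [10]
dequeue() returns 10 -> []
enqueue(21) -> [21]
dequeue() returns 21 -> []
enqueue(17) -> [17]
enqueue(4) -> [17, 4]
Final queue (front to back): [17, 4]


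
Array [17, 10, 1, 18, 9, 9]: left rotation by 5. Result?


Left rotate by 5: [9, 17, 10, 1, 18, 9]


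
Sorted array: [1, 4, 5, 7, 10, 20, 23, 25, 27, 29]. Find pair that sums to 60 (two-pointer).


Two pointers: lo=0, hi=9
No pair sums to 60


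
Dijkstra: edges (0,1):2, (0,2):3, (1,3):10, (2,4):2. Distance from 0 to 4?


Dijkstra from 0:
Distances: {0: 0, 1: 2, 2: 3, 3: 12, 4: 5}
Shortest distance to 4 = 5, path = [0, 2, 4]


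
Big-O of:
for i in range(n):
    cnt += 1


Per nesting level: O(n) = O(n)
Complexity: O(n)


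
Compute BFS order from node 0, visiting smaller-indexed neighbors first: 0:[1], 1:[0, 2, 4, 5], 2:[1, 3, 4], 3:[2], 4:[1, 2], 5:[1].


BFS queue: start with [0]
Visit order: [0, 1, 2, 4, 5, 3]


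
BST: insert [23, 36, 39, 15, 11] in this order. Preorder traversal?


Root = 23; build tree by BST insertion.
Preorder traversal: [23, 15, 11, 36, 39]


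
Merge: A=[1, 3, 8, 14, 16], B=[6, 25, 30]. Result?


Compare heads, take smaller each step.
Merged: [1, 3, 6, 8, 14, 16, 25, 30]


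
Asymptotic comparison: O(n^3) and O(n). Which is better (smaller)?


linear grows slower than cubic
O(n) is asymptotically smaller; O(n^3) grows faster


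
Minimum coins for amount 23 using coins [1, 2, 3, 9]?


dp[0]=0; dp[i]=1+min(dp[i-c] for c in coins)
...dp[18]=2, dp[19]=3, dp[20]=3, dp[21]=3, dp[22]=4, dp[23]=4
Minimum coins for 23 = 4


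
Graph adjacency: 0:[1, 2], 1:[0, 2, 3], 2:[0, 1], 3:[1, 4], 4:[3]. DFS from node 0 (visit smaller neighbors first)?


DFS stack-based: start with [0]
Visit order: [0, 1, 2, 3, 4]


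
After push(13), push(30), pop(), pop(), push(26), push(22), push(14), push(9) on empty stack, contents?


push(13) -> [13]
push(30) -> [13, 30]
pop() returns 30 -> [13]
pop() returns 13 -> []
push(26) -> [26]
push(22) -> [26, 22]
push(14) -> [26, 22, 14]
push(9) -> [26, 22, 14, 9]
Final stack (bottom to top): [26, 22, 14, 9]


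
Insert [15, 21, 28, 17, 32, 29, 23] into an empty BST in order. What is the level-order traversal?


Root = 15; build tree by BST insertion.
Level-Order traversal: [15, 21, 17, 28, 23, 32, 29]


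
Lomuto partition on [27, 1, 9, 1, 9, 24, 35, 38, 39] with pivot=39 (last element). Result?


Elements <= 39 go left of pivot.
Result: [27, 1, 9, 1, 9, 24, 35, 38, 39], pivot at index 8


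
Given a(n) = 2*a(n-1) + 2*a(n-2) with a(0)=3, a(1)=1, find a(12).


Build bottom-up:
...a(10)=21376, a(11)=58400, a(12)=2*58400+2*21376=159552


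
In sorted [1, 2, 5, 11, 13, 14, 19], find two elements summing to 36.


Two pointers: lo=0, hi=6
No pair sums to 36


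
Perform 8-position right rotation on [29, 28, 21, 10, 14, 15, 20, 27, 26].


Right rotate by 8: [28, 21, 10, 14, 15, 20, 27, 26, 29]


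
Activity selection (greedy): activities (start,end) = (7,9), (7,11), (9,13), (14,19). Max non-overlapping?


Greedy: pick earliest-ending, then skip overlaps.
Selected (3 activities): [(7, 9), (9, 13), (14, 19)]


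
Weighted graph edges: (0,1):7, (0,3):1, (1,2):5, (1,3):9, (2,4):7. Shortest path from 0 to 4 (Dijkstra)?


Dijkstra from 0:
Distances: {0: 0, 1: 7, 2: 12, 3: 1, 4: 19}
Shortest distance to 4 = 19, path = [0, 1, 2, 4]


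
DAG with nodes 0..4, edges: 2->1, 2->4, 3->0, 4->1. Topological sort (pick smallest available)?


Kahn's algorithm, process smallest node first
Order: [2, 3, 0, 4, 1]


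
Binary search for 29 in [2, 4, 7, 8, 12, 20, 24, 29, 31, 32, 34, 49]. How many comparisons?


Search for 29:
[0,11] mid=5 arr[5]=20
[6,11] mid=8 arr[8]=31
[6,7] mid=6 arr[6]=24
[7,7] mid=7 arr[7]=29
Total: 4 comparisons


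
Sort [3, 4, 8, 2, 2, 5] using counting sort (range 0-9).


Count array: [0, 0, 2, 1, 1, 1, 0, 0, 1, 0]
Reconstruct: [2, 2, 3, 4, 5, 8]


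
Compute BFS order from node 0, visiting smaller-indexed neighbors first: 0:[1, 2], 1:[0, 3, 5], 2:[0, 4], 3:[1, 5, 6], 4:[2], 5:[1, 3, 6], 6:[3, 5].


BFS queue: start with [0]
Visit order: [0, 1, 2, 3, 5, 4, 6]


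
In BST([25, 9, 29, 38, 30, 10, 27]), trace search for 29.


BST root = 25
Search for 29: compare at each node
Path: [25, 29]


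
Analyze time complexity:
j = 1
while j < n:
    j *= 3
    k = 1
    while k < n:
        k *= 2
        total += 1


Per nesting level: O(log n) * O(log n) = O((log n)^2)
Complexity: O((log n)^2)


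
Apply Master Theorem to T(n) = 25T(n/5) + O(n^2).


a=25, b=5, c=2. log_5(25)=2 = c=2. Case 2: O(n^c log n) = O(n^2 log n)
Complexity: O(n^2 log n)


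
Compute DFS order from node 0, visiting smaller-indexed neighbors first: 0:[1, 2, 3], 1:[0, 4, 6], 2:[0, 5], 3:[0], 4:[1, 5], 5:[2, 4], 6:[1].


DFS stack-based: start with [0]
Visit order: [0, 1, 4, 5, 2, 6, 3]


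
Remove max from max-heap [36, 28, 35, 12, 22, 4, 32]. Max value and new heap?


Max = 36
Replace root with last, heapify down
Resulting heap: [35, 28, 32, 12, 22, 4]


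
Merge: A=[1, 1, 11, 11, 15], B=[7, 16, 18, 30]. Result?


Compare heads, take smaller each step.
Merged: [1, 1, 7, 11, 11, 15, 16, 18, 30]


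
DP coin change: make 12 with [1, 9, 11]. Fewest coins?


dp[0]=0; dp[i]=1+min(dp[i-c] for c in coins)
...dp[7]=7, dp[8]=8, dp[9]=1, dp[10]=2, dp[11]=1, dp[12]=2
Minimum coins for 12 = 2


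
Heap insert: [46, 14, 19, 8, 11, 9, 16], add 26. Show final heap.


Append 26: [46, 14, 19, 8, 11, 9, 16, 26]
Bubble up: swap idx 7(26) with idx 3(8); swap idx 3(26) with idx 1(14)
Result: [46, 26, 19, 14, 11, 9, 16, 8]


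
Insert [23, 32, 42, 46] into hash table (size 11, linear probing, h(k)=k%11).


Insertions: 23->slot 1; 32->slot 10; 42->slot 9; 46->slot 2
Table: [None, 23, 46, None, None, None, None, None, None, 42, 32]


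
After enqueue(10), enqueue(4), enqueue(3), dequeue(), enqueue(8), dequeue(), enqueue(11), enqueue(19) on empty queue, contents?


enqueue(10) -> [10]
enqueue(4) -> [10, 4]
enqueue(3) -> [10, 4, 3]
dequeue() returns 10 -> [4, 3]
enqueue(8) -> [4, 3, 8]
dequeue() returns 4 -> [3, 8]
enqueue(11) -> [3, 8, 11]
enqueue(19) -> [3, 8, 11, 19]
Final queue (front to back): [3, 8, 11, 19]


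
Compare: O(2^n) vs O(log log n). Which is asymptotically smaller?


double-logarithmic grows slower than exponential
O(log log n) is asymptotically smaller; O(2^n) grows faster


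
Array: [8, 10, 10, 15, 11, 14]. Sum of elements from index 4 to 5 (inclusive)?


Prefix sums: [0, 8, 18, 28, 43, 54, 68]
Sum[4..5] = prefix[6] - prefix[4] = 68 - 43 = 25


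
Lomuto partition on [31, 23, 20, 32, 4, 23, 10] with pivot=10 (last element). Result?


Elements <= 10 go left of pivot.
Result: [4, 10, 20, 32, 31, 23, 23], pivot at index 1


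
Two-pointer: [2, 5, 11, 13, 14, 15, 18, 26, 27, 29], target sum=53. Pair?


Two pointers: lo=0, hi=9
Found pair: (26, 27) summing to 53


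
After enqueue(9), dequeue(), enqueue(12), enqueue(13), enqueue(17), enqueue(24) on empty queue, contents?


enqueue(9) -> [9]
dequeue() returns 9 -> []
enqueue(12) -> [12]
enqueue(13) -> [12, 13]
enqueue(17) -> [12, 13, 17]
enqueue(24) -> [12, 13, 17, 24]
Final queue (front to back): [12, 13, 17, 24]


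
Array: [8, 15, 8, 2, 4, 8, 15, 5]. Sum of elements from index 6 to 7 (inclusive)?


Prefix sums: [0, 8, 23, 31, 33, 37, 45, 60, 65]
Sum[6..7] = prefix[8] - prefix[6] = 65 - 45 = 20


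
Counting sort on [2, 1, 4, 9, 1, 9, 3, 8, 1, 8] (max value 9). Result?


Count array: [0, 3, 1, 1, 1, 0, 0, 0, 2, 2]
Reconstruct: [1, 1, 1, 2, 3, 4, 8, 8, 9, 9]


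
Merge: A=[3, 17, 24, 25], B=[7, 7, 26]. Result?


Compare heads, take smaller each step.
Merged: [3, 7, 7, 17, 24, 25, 26]


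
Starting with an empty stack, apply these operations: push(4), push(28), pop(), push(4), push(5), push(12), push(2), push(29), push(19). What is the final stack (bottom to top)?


push(4) -> [4]
push(28) -> [4, 28]
pop() returns 28 -> [4]
push(4) -> [4, 4]
push(5) -> [4, 4, 5]
push(12) -> [4, 4, 5, 12]
push(2) -> [4, 4, 5, 12, 2]
push(29) -> [4, 4, 5, 12, 2, 29]
push(19) -> [4, 4, 5, 12, 2, 29, 19]
Final stack (bottom to top): [4, 4, 5, 12, 2, 29, 19]


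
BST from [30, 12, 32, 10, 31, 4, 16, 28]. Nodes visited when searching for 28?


BST root = 30
Search for 28: compare at each node
Path: [30, 12, 16, 28]


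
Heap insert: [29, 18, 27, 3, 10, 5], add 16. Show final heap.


Append 16: [29, 18, 27, 3, 10, 5, 16]
Bubble up: no swaps needed
Result: [29, 18, 27, 3, 10, 5, 16]


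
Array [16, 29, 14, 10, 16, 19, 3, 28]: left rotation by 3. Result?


Left rotate by 3: [10, 16, 19, 3, 28, 16, 29, 14]


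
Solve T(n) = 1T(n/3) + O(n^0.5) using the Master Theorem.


a=1, b=3, c=0.5. log_3(1)=0 < c=0.5. Case 3: O(n^c) = O(sqrt(n))
Complexity: O(sqrt(n))


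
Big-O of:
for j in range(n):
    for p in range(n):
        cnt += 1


Per nesting level: O(n) * O(n) = O(n^2)
Complexity: O(n^2)


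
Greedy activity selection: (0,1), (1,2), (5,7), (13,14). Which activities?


Greedy: pick earliest-ending, then skip overlaps.
Selected (4 activities): [(0, 1), (1, 2), (5, 7), (13, 14)]


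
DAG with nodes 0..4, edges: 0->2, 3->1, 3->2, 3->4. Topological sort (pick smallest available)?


Kahn's algorithm, process smallest node first
Order: [0, 3, 1, 2, 4]


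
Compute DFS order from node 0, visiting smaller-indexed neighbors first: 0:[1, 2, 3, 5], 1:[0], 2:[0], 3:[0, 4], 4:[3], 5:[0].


DFS stack-based: start with [0]
Visit order: [0, 1, 2, 3, 4, 5]


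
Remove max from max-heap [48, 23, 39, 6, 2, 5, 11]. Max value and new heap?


Max = 48
Replace root with last, heapify down
Resulting heap: [39, 23, 11, 6, 2, 5]


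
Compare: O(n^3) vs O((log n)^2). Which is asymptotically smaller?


polylogarithmic grows slower than cubic
O((log n)^2) is asymptotically smaller; O(n^3) grows faster


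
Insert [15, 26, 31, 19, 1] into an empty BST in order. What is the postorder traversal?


Root = 15; build tree by BST insertion.
Postorder traversal: [1, 19, 31, 26, 15]


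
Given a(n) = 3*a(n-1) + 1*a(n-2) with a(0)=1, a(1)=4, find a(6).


Build bottom-up:
...a(4)=142, a(5)=469, a(6)=3*469+1*142=1549


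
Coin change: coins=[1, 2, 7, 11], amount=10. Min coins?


dp[0]=0; dp[i]=1+min(dp[i-c] for c in coins)
...dp[5]=3, dp[6]=3, dp[7]=1, dp[8]=2, dp[9]=2, dp[10]=3
Minimum coins for 10 = 3


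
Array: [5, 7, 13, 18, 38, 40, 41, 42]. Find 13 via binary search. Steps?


Search for 13:
[0,7] mid=3 arr[3]=18
[0,2] mid=1 arr[1]=7
[2,2] mid=2 arr[2]=13
Total: 3 comparisons


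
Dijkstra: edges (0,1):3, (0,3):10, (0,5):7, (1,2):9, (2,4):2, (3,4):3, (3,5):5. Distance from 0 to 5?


Dijkstra from 0:
Distances: {0: 0, 1: 3, 2: 12, 3: 10, 4: 13, 5: 7}
Shortest distance to 5 = 7, path = [0, 5]


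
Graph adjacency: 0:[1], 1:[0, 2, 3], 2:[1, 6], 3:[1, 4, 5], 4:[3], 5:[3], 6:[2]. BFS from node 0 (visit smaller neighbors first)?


BFS queue: start with [0]
Visit order: [0, 1, 2, 3, 6, 4, 5]


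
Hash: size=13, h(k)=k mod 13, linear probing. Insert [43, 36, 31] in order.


Insertions: 43->slot 4; 36->slot 10; 31->slot 5
Table: [None, None, None, None, 43, 31, None, None, None, None, 36, None, None]


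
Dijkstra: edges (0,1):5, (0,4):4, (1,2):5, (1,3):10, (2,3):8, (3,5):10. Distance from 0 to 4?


Dijkstra from 0:
Distances: {0: 0, 1: 5, 2: 10, 3: 15, 4: 4, 5: 25}
Shortest distance to 4 = 4, path = [0, 4]


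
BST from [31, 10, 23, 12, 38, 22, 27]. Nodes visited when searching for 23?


BST root = 31
Search for 23: compare at each node
Path: [31, 10, 23]


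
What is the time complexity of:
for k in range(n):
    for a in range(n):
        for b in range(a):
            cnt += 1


Per nesting level: O(n) * O(n) * O(n) [triangular over a] = O(n^3)
Complexity: O(n^3)


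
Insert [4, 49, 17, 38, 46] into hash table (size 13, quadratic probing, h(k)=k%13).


Insertions: 4->slot 4; 49->slot 10; 17->slot 5; 38->slot 12; 46->slot 7
Table: [None, None, None, None, 4, 17, None, 46, None, None, 49, None, 38]


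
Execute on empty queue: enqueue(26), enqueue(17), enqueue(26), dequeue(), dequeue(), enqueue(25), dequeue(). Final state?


enqueue(26) -> [26]
enqueue(17) -> [26, 17]
enqueue(26) -> [26, 17, 26]
dequeue() returns 26 -> [17, 26]
dequeue() returns 17 -> [26]
enqueue(25) -> [26, 25]
dequeue() returns 26 -> [25]
Final queue (front to back): [25]


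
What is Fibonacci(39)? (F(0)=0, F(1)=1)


F(n)=F(n-1)+F(n-2)
...F(37)=24157817, F(38)=39088169, F(39)=63245986


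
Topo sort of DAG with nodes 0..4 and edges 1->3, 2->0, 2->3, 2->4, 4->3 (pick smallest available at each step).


Kahn's algorithm, process smallest node first
Order: [1, 2, 0, 4, 3]


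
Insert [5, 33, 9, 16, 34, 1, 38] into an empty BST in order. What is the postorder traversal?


Root = 5; build tree by BST insertion.
Postorder traversal: [1, 16, 9, 38, 34, 33, 5]


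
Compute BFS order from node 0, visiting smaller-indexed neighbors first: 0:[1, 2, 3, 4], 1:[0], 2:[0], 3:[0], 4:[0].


BFS queue: start with [0]
Visit order: [0, 1, 2, 3, 4]


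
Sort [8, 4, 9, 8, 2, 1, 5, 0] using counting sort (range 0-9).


Count array: [1, 1, 1, 0, 1, 1, 0, 0, 2, 1]
Reconstruct: [0, 1, 2, 4, 5, 8, 8, 9]


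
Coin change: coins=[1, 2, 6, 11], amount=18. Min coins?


dp[0]=0; dp[i]=1+min(dp[i-c] for c in coins)
...dp[13]=2, dp[14]=3, dp[15]=3, dp[16]=4, dp[17]=2, dp[18]=3
Minimum coins for 18 = 3


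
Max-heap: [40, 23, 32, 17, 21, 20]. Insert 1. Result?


Append 1: [40, 23, 32, 17, 21, 20, 1]
Bubble up: no swaps needed
Result: [40, 23, 32, 17, 21, 20, 1]


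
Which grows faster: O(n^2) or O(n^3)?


quadratic grows slower than cubic
O(n^2) is asymptotically smaller; O(n^3) grows faster


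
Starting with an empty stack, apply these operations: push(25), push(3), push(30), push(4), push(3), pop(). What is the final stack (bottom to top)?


push(25) -> [25]
push(3) -> [25, 3]
push(30) -> [25, 3, 30]
push(4) -> [25, 3, 30, 4]
push(3) -> [25, 3, 30, 4, 3]
pop() returns 3 -> [25, 3, 30, 4]
Final stack (bottom to top): [25, 3, 30, 4]


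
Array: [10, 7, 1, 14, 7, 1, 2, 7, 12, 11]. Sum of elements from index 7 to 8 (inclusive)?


Prefix sums: [0, 10, 17, 18, 32, 39, 40, 42, 49, 61, 72]
Sum[7..8] = prefix[9] - prefix[7] = 61 - 42 = 19


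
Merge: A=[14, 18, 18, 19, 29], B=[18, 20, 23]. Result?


Compare heads, take smaller each step.
Merged: [14, 18, 18, 18, 19, 20, 23, 29]


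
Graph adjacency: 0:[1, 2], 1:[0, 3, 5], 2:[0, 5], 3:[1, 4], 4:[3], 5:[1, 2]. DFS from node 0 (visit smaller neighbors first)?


DFS stack-based: start with [0]
Visit order: [0, 1, 3, 4, 5, 2]


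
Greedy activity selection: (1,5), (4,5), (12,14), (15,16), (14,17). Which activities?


Greedy: pick earliest-ending, then skip overlaps.
Selected (3 activities): [(1, 5), (12, 14), (15, 16)]


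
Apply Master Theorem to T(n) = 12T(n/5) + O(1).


a=12, b=5, c=0. log_5(12)=1.544 > c=0. Case 1: O(n^log_b(a)) = O(n^1.544)
Complexity: O(n^1.544)


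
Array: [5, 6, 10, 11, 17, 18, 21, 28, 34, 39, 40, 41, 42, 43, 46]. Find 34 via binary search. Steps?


Search for 34:
[0,14] mid=7 arr[7]=28
[8,14] mid=11 arr[11]=41
[8,10] mid=9 arr[9]=39
[8,8] mid=8 arr[8]=34
Total: 4 comparisons
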